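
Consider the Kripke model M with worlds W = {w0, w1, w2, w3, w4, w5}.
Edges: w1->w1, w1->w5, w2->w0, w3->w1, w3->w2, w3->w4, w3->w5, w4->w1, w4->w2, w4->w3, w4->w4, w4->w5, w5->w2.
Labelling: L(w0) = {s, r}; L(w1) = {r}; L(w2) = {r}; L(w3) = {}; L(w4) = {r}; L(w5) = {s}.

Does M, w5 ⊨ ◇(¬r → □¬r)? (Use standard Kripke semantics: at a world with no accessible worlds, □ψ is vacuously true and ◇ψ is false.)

Yes

At w5: ◇(¬r → □¬r) requires ¬r → □¬r at some successor in {w2}.
  ¬r → □¬r holds at w2, so ◇(¬r → □¬r) is true at w5.
    At w2: ¬r is false, □¬r is false, so ¬r → □¬r is true.
      At w2: □¬r requires ¬r at every successor {w0}.
        ¬r fails at w0, so □¬r is false at w2.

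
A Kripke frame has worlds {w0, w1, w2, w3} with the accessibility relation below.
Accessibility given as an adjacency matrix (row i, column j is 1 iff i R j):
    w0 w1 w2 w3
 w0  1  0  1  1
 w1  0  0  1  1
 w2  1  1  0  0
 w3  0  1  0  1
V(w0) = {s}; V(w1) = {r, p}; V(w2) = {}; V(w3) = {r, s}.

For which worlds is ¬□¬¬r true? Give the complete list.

w0, w1, w2

Let φ = ¬□¬¬r. Evaluate φ at each world:
  w0 (successors {w0, w2, w3}): φ is true.
  w1 (successors {w2, w3}): φ is true.
  w2 (successors {w0, w1}): φ is true.
  w3 (successors {w1, w3}): φ is false.
For instance, at w0:
  At w0: □¬¬r is false, so ¬□¬¬r is true.
    At w0: □¬¬r requires ¬¬r at every successor {w0, w2, w3}.
      ¬¬r fails at w0, so □¬¬r is false at w0.
Satisfying worlds: {w0, w1, w2}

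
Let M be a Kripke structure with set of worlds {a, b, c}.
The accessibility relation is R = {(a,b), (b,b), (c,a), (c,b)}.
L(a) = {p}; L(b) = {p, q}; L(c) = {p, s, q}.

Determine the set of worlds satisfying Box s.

none

Let φ = Box s. Evaluate φ at each world:
  a (successors {b}): φ is false.
  b (successors {b}): φ is false.
  c (successors {a, b}): φ is false.
For instance, at c:
  At c: Box s requires s at every successor {a, b}.
    s fails at a, so Box s is false at c.
Satisfying worlds: none.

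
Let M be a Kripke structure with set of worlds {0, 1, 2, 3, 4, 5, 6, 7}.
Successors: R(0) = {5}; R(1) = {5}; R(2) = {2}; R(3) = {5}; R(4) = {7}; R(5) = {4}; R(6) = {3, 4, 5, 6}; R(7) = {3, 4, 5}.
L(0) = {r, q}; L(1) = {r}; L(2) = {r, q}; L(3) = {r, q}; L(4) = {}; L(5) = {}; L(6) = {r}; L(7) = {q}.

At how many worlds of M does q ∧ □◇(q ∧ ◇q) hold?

1

Let φ = q ∧ □◇(q ∧ ◇q). Evaluate φ at each world:
  0 (successors {5}): φ is false.
  1 (successors {5}): φ is false.
  2 (successors {2}): φ is true.
  3 (successors {5}): φ is false.
  4 (successors {7}): φ is false.
  5 (successors {4}): φ is false.
  6 (successors {3, 4, 5, 6}): φ is false.
  7 (successors {3, 4, 5}): φ is false.
For instance, at 7:
  At 7: q is true, □◇(q ∧ ◇q) is false, so q ∧ □◇(q ∧ ◇q) is false.
    At 7: □◇(q ∧ ◇q) requires ◇(q ∧ ◇q) at every successor {3, 4, 5}.
      ◇(q ∧ ◇q) fails at 3, so □◇(q ∧ ◇q) is false at 7.
Satisfying worlds: {2}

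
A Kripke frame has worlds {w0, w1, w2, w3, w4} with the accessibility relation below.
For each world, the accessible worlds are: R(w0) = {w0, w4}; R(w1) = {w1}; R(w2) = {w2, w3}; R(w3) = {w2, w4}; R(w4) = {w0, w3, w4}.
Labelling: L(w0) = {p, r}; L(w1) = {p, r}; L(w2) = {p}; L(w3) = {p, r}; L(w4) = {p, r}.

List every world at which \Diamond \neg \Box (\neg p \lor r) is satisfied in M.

Recall that \Box ψ holds at a world iff ψ holds at every accessible world, and \Diamond ψ holds iff ψ holds at some accessible world.
Let φ = \Diamond \neg \Box (\neg p \lor r). Evaluate φ at each world:
  w0 (successors {w0, w4}): φ is false.
  w1 (successors {w1}): φ is false.
  w2 (successors {w2, w3}): φ is true.
  w3 (successors {w2, w4}): φ is true.
  w4 (successors {w0, w3, w4}): φ is true.
For instance, at w0:
  At w0: \Diamond \neg \Box (\neg p \lor r) requires \neg \Box (\neg p \lor r) at some successor in {w0, w4}.
    At w0: \neg \Box (\neg p \lor r) is false.
    At w4: \neg \Box (\neg p \lor r) is false.
  So \Diamond \neg \Box (\neg p \lor r) is false at w0.
Satisfying worlds: {w2, w3, w4}

w2, w3, w4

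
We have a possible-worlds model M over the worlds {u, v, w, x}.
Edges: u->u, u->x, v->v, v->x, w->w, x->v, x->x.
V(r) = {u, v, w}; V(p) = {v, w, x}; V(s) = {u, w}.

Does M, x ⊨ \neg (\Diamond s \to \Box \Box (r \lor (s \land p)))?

No

Recall that \Box ψ holds at a world iff ψ holds at every accessible world, and \Diamond ψ holds iff ψ holds at some accessible world.
At x: \Diamond s \to \Box \Box (r \lor (s \land p)) is true, so \neg (\Diamond s \to \Box \Box (r \lor (s \land p))) is false.
  At x: \Diamond s is false, \Box \Box (r \lor (s \land p)) is false, so \Diamond s \to \Box \Box (r \lor (s \land p)) is true.
    At x: \Diamond s requires s at some successor in {v, x}.
      At v: s is false.
      At x: s is false.
    So \Diamond s is false at x.
    At x: \Box \Box (r \lor (s \land p)) requires \Box (r \lor (s \land p)) at every successor {v, x}.
      \Box (r \lor (s \land p)) fails at v, so \Box \Box (r \lor (s \land p)) is false at x.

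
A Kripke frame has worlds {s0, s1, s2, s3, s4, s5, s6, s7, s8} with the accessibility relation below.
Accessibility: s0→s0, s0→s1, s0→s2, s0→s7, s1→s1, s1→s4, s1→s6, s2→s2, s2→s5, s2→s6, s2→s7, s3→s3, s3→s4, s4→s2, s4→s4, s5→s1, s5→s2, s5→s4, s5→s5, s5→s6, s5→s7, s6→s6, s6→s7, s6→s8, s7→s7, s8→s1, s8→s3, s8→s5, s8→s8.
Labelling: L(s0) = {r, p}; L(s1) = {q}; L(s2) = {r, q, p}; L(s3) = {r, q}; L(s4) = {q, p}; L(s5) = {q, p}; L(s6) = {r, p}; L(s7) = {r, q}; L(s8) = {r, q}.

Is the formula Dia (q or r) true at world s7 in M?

Yes

At s7: Dia (q or r) requires q or r at some successor in {s7}.
  q or r holds at s7, so Dia (q or r) is true at s7.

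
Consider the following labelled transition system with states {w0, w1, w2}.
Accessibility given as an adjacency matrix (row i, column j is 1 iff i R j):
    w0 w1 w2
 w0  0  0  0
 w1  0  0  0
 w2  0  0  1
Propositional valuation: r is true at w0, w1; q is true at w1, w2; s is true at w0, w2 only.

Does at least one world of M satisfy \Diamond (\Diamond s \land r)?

No

Let φ = \Diamond (\Diamond s \land r). Evaluate φ at each world:
  w0 (successors ∅): φ is false.
  w1 (successors ∅): φ is false.
  w2 (successors {w2}): φ is false.
For instance, at w2:
  At w2: \Diamond (\Diamond s \land r) requires \Diamond s \land r at some successor in {w2}.
    At w2: \Diamond s \land r is false.
  So \Diamond (\Diamond s \land r) is false at w2.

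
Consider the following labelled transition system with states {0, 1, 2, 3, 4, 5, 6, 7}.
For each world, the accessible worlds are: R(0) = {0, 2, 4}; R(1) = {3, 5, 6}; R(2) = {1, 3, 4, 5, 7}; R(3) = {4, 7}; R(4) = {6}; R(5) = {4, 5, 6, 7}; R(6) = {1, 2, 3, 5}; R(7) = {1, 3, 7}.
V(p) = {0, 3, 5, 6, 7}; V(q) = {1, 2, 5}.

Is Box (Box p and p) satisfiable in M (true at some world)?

Let φ = Box (Box p and p). Evaluate φ at each world:
  0 (successors {0, 2, 4}): φ is false.
  1 (successors {3, 5, 6}): φ is false.
  2 (successors {1, 3, 4, 5, 7}): φ is false.
  3 (successors {4, 7}): φ is false.
  4 (successors {6}): φ is false.
  5 (successors {4, 5, 6, 7}): φ is false.
  6 (successors {1, 2, 3, 5}): φ is false.
  7 (successors {1, 3, 7}): φ is false.
For instance, at 7:
  At 7: Box (Box p and p) requires Box p and p at every successor {1, 3, 7}.
    Box p and p fails at 1, so Box (Box p and p) is false at 7.
      At 1: Box p is true, p is false, so Box p and p is false.

No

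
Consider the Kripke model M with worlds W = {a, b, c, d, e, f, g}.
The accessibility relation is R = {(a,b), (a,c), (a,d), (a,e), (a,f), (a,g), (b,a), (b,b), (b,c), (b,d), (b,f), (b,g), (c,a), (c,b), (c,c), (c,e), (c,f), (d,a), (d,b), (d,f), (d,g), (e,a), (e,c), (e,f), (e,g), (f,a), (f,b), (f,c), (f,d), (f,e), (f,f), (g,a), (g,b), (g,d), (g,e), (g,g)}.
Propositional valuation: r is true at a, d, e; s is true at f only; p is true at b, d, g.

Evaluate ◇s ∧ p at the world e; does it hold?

No

At e: ◇s is true, p is false, so ◇s ∧ p is false.
  At e: ◇s requires s at some successor in {a, c, f, g}.
    s holds at f, so ◇s is true at e.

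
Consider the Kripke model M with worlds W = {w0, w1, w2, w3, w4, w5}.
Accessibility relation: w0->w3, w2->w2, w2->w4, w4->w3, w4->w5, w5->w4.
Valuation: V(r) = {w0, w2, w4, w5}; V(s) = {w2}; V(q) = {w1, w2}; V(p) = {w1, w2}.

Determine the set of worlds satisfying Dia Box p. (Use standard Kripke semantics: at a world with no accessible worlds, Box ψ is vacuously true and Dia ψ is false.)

Let φ = Dia Box p. Evaluate φ at each world:
  w0 (successors {w3}): φ is true.
  w1 (successors ∅): φ is false.
  w2 (successors {w2, w4}): φ is false.
  w3 (successors ∅): φ is false.
  w4 (successors {w3, w5}): φ is true.
  w5 (successors {w4}): φ is false.
For instance, at w5:
  At w5: Dia Box p requires Box p at some successor in {w4}.
    At w4: Box p is false.
  So Dia Box p is false at w5.
Satisfying worlds: {w0, w4}

w0, w4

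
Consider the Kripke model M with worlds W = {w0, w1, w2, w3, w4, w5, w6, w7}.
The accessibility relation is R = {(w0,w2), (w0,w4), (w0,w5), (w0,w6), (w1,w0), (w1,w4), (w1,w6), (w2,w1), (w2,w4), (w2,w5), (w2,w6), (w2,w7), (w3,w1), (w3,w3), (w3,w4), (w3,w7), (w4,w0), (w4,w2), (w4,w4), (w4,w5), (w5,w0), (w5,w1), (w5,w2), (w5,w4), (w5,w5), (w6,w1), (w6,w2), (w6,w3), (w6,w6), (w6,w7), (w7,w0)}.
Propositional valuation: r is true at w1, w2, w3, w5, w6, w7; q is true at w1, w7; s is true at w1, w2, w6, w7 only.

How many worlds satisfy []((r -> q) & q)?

Let φ = []((r -> q) & q). Evaluate φ at each world:
  w0 (successors {w2, w4, w5, w6}): φ is false.
  w1 (successors {w0, w4, w6}): φ is false.
  w2 (successors {w1, w4, w5, w6, w7}): φ is false.
  w3 (successors {w1, w3, w4, w7}): φ is false.
  w4 (successors {w0, w2, w4, w5}): φ is false.
  w5 (successors {w0, w1, w2, w4, w5}): φ is false.
  w6 (successors {w1, w2, w3, w6, w7}): φ is false.
  w7 (successors {w0}): φ is false.
For instance, at w0:
  At w0: []((r -> q) & q) requires (r -> q) & q at every successor {w2, w4, w5, w6}.
    (r -> q) & q fails at w2, so []((r -> q) & q) is false at w0.
Satisfying worlds: none.

0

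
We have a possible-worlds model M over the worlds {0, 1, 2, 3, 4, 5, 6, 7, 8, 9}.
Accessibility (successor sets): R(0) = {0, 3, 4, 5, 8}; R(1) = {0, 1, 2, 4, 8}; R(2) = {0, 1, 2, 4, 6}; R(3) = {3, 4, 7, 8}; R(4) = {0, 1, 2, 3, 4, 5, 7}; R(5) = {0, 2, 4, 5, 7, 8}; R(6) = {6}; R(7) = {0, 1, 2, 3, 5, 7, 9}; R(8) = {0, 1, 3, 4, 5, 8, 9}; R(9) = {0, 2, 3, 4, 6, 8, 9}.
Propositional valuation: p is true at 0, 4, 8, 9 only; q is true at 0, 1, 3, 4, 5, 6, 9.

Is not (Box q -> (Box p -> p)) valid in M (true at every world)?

Let φ = not (Box q -> (Box p -> p)). Evaluate φ at each world:
  0 (successors {0, 3, 4, 5, 8}): φ is false.
  1 (successors {0, 1, 2, 4, 8}): φ is false.
  2 (successors {0, 1, 2, 4, 6}): φ is false.
  3 (successors {3, 4, 7, 8}): φ is false.
  4 (successors {0, 1, 2, 3, 4, 5, 7}): φ is false.
  5 (successors {0, 2, 4, 5, 7, 8}): φ is false.
  6 (successors {6}): φ is false.
  7 (successors {0, 1, 2, 3, 5, 7, 9}): φ is false.
  8 (successors {0, 1, 3, 4, 5, 8, 9}): φ is false.
  9 (successors {0, 2, 3, 4, 6, 8, 9}): φ is false.
Detail at 0 (counterexample):
  At 0: Box q -> (Box p -> p) is true, so not (Box q -> (Box p -> p)) is false.
    At 0: Box q is false, Box p -> p is true, so Box q -> (Box p -> p) is true.
      At 0: Box q requires q at every successor {0, 3, 4, 5, 8}.
        q fails at 8, so Box q is false at 0.
      At 0: Box p is false, p is true, so Box p -> p is true.

No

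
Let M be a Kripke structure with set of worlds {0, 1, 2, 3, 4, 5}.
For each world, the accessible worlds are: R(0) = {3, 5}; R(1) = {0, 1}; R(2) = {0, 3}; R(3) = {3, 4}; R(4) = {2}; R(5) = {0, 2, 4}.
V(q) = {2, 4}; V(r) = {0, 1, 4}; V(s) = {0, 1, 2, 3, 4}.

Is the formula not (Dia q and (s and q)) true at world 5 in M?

Yes

At 5: Dia q and (s and q) is false, so not (Dia q and (s and q)) is true.
  At 5: Dia q is true, s and q is false, so Dia q and (s and q) is false.
    At 5: Dia q requires q at some successor in {0, 2, 4}.
      q holds at 2, so Dia q is true at 5.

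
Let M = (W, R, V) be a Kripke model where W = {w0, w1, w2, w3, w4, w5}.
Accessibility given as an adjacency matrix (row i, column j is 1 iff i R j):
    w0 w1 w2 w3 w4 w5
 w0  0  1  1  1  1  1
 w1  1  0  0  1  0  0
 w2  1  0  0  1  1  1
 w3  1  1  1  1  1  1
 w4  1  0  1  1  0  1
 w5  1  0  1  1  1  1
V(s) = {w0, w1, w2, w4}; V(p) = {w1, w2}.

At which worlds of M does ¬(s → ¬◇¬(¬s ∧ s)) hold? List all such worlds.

Let φ = ¬(s → ¬◇¬(¬s ∧ s)). Evaluate φ at each world:
  w0 (successors {w1, w2, w3, w4, w5}): φ is true.
  w1 (successors {w0, w3}): φ is true.
  w2 (successors {w0, w3, w4, w5}): φ is true.
  w3 (successors {w0, w1, w2, w3, w4, w5}): φ is false.
  w4 (successors {w0, w2, w3, w5}): φ is true.
  w5 (successors {w0, w2, w3, w4, w5}): φ is false.
For instance, at w1:
  At w1: s → ¬◇¬(¬s ∧ s) is false, so ¬(s → ¬◇¬(¬s ∧ s)) is true.
    At w1: s is true, ¬◇¬(¬s ∧ s) is false, so s → ¬◇¬(¬s ∧ s) is false.
      At w1: ◇¬(¬s ∧ s) is true, so ¬◇¬(¬s ∧ s) is false.
Satisfying worlds: {w0, w1, w2, w4}

w0, w1, w2, w4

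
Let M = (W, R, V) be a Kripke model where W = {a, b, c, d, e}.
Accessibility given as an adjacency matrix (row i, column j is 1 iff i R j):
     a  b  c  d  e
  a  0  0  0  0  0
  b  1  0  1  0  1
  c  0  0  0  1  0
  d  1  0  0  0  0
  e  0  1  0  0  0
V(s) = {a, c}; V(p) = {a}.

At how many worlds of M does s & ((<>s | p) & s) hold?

Recall that <>ψ holds at a world iff ψ holds at some accessible world.
Let φ = s & ((<>s | p) & s). Evaluate φ at each world:
  a (successors ∅): φ is true.
  b (successors {a, c, e}): φ is false.
  c (successors {d}): φ is false.
  d (successors {a}): φ is false.
  e (successors {b}): φ is false.
For instance, at b:
  At b: s is false, (<>s | p) & s is false, so s & ((<>s | p) & s) is false.
    At b: <>s | p is true, s is false, so (<>s | p) & s is false.
      At b: <>s is true, p is false, so <>s | p is true.
Satisfying worlds: {a}

1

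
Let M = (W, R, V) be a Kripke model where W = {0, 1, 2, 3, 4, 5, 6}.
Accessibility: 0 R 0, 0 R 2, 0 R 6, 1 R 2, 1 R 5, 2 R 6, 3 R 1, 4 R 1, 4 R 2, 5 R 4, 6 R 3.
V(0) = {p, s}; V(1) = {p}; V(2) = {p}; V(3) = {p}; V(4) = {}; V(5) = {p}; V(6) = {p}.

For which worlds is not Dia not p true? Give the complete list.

Let φ = not Dia not p. Evaluate φ at each world:
  0 (successors {0, 2, 6}): φ is true.
  1 (successors {2, 5}): φ is true.
  2 (successors {6}): φ is true.
  3 (successors {1}): φ is true.
  4 (successors {1, 2}): φ is true.
  5 (successors {4}): φ is false.
  6 (successors {3}): φ is true.
For instance, at 2:
  At 2: Dia not p is false, so not Dia not p is true.
    At 2: Dia not p requires not p at some successor in {6}.
      At 6: not p is false.
    So Dia not p is false at 2.
Satisfying worlds: {0, 1, 2, 3, 4, 6}

0, 1, 2, 3, 4, 6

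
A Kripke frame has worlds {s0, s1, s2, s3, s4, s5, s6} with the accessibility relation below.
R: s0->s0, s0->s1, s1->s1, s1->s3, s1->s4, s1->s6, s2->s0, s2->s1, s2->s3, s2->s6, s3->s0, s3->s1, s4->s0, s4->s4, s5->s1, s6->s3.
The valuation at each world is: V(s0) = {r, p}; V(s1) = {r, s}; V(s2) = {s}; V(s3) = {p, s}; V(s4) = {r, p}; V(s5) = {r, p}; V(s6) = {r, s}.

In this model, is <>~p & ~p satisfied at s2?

Yes

At s2: <>~p is true, ~p is true, so <>~p & ~p is true.
  At s2: <>~p requires ~p at some successor in {s0, s1, s3, s6}.
    ~p holds at s1, so <>~p is true at s2.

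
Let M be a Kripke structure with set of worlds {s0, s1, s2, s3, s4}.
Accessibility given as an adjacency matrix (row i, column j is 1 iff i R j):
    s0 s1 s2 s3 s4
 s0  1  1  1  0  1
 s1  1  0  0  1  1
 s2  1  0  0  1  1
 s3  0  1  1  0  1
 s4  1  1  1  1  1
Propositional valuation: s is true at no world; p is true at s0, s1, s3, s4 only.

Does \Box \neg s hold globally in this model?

Recall that \Box ψ holds at a world iff ψ holds at every accessible world, and \Diamond ψ holds iff ψ holds at some accessible world.
Let φ = \Box \neg s. Evaluate φ at each world:
  s0 (successors {s0, s1, s2, s4}): φ is true.
  s1 (successors {s0, s3, s4}): φ is true.
  s2 (successors {s0, s3, s4}): φ is true.
  s3 (successors {s1, s2, s4}): φ is true.
  s4 (successors {s0, s1, s2, s3, s4}): φ is true.
For instance, at s1:
  At s1: \Box \neg s requires \neg s at every successor {s0, s3, s4}.
    At s0: \neg s is true.
    At s3: \neg s is true.
    At s4: \neg s is true.
  So \Box \neg s is true at s1.

Yes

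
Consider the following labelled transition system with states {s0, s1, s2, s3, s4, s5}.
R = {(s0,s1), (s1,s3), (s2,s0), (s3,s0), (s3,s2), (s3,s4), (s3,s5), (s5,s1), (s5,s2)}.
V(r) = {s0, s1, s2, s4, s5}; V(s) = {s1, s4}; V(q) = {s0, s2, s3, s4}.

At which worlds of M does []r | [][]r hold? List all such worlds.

s0, s1, s2, s3, s4, s5

Let φ = []r | [][]r. Evaluate φ at each world:
  s0 (successors {s1}): φ is true.
  s1 (successors {s3}): φ is true.
  s2 (successors {s0}): φ is true.
  s3 (successors {s0, s2, s4, s5}): φ is true.
  s4 (successors ∅): φ is true.
  s5 (successors {s1, s2}): φ is true.
For instance, at s0:
  At s0: []r is true, [][]r is false, so []r | [][]r is true.
    At s0: []r requires r at every successor {s1}.
      At s1: r is true.
    So []r is true at s0.
    At s0: [][]r requires []r at every successor {s1}.
      []r fails at s1, so [][]r is false at s0.
Satisfying worlds: {s0, s1, s2, s3, s4, s5}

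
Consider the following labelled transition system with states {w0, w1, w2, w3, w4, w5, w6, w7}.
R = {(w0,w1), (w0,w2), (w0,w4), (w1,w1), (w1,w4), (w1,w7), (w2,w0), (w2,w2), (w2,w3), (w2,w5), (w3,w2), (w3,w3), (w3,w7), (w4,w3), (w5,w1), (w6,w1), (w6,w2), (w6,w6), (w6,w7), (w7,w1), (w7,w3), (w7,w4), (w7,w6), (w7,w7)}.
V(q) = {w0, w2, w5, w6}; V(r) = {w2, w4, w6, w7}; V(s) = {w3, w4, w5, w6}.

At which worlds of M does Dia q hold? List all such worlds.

w0, w2, w3, w6, w7

Let φ = Dia q. Evaluate φ at each world:
  w0 (successors {w1, w2, w4}): φ is true.
  w1 (successors {w1, w4, w7}): φ is false.
  w2 (successors {w0, w2, w3, w5}): φ is true.
  w3 (successors {w2, w3, w7}): φ is true.
  w4 (successors {w3}): φ is false.
  w5 (successors {w1}): φ is false.
  w6 (successors {w1, w2, w6, w7}): φ is true.
  w7 (successors {w1, w3, w4, w6, w7}): φ is true.
For instance, at w3:
  At w3: Dia q requires q at some successor in {w2, w3, w7}.
    q holds at w2, so Dia q is true at w3.
Satisfying worlds: {w0, w2, w3, w6, w7}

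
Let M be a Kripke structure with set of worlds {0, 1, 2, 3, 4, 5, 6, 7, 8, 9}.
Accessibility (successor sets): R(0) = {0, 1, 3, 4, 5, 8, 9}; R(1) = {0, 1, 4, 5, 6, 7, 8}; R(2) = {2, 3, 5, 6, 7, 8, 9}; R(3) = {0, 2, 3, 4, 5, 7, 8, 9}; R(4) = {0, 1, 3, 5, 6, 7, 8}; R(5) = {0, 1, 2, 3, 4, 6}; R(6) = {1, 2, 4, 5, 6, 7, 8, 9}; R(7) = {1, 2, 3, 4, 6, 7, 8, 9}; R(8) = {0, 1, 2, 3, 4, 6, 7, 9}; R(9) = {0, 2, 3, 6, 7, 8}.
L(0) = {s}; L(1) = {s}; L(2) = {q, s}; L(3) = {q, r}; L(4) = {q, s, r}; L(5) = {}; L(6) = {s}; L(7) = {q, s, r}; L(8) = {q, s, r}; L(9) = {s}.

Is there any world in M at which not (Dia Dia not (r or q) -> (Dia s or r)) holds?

Let φ = not (Dia Dia not (r or q) -> (Dia s or r)). Evaluate φ at each world:
  0 (successors {0, 1, 3, 4, 5, 8, 9}): φ is false.
  1 (successors {0, 1, 4, 5, 6, 7, 8}): φ is false.
  2 (successors {2, 3, 5, 6, 7, 8, 9}): φ is false.
  3 (successors {0, 2, 3, 4, 5, 7, 8, 9}): φ is false.
  4 (successors {0, 1, 3, 5, 6, 7, 8}): φ is false.
  5 (successors {0, 1, 2, 3, 4, 6}): φ is false.
  6 (successors {1, 2, 4, 5, 6, 7, 8, 9}): φ is false.
  7 (successors {1, 2, 3, 4, 6, 7, 8, 9}): φ is false.
  8 (successors {0, 1, 2, 3, 4, 6, 7, 9}): φ is false.
  9 (successors {0, 2, 3, 6, 7, 8}): φ is false.
For instance, at 5:
  At 5: Dia Dia not (r or q) -> (Dia s or r) is true, so not (Dia Dia not (r or q) -> (Dia s or r)) is false.
    At 5: Dia Dia not (r or q) is true, Dia s or r is true, so Dia Dia not (r or q) -> (Dia s or r) is true.
      At 5: Dia Dia not (r or q) requires Dia not (r or q) at some successor in {0, 1, 2, 3, 4, 6}.
        Dia not (r or q) holds at 0, so Dia Dia not (r or q) is true at 5.
      At 5: Dia s is true, r is false, so Dia s or r is true.

No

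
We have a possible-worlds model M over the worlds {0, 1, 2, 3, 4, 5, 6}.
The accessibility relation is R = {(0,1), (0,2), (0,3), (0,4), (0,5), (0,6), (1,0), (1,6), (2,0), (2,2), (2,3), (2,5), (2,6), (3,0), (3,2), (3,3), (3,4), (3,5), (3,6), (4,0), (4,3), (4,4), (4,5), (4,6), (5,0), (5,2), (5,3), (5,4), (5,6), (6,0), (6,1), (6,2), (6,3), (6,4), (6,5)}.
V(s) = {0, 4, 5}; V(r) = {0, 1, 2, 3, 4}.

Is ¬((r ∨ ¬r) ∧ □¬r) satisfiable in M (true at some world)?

Let φ = ¬((r ∨ ¬r) ∧ □¬r). Evaluate φ at each world:
  0 (successors {1, 2, 3, 4, 5, 6}): φ is true.
  1 (successors {0, 6}): φ is true.
  2 (successors {0, 2, 3, 5, 6}): φ is true.
  3 (successors {0, 2, 3, 4, 5, 6}): φ is true.
  4 (successors {0, 3, 4, 5, 6}): φ is true.
  5 (successors {0, 2, 3, 4, 6}): φ is true.
  6 (successors {0, 1, 2, 3, 4, 5}): φ is true.
Detail at 0 (witness):
  At 0: (r ∨ ¬r) ∧ □¬r is false, so ¬((r ∨ ¬r) ∧ □¬r) is true.
    At 0: r ∨ ¬r is true, □¬r is false, so (r ∨ ¬r) ∧ □¬r is false.
      At 0: □¬r requires ¬r at every successor {1, 2, 3, 4, 5, 6}.
        ¬r fails at 1, so □¬r is false at 0.

Yes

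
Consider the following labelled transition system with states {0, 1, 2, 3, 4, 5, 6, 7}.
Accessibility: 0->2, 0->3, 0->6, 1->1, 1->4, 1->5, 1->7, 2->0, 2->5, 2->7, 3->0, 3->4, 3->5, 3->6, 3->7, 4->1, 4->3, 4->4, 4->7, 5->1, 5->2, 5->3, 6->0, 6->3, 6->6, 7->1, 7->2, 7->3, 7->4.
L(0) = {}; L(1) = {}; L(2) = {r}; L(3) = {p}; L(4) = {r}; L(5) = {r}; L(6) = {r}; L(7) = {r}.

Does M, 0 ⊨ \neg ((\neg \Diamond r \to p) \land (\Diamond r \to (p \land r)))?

At 0: (\neg \Diamond r \to p) \land (\Diamond r \to (p \land r)) is false, so \neg ((\neg \Diamond r \to p) \land (\Diamond r \to (p \land r))) is true.
  At 0: \neg \Diamond r \to p is true, \Diamond r \to (p \land r) is false, so (\neg \Diamond r \to p) \land (\Diamond r \to (p \land r)) is false.
    At 0: \neg \Diamond r is false, p is false, so \neg \Diamond r \to p is true.
      At 0: \Diamond r is true, so \neg \Diamond r is false.
    At 0: \Diamond r is true, p \land r is false, so \Diamond r \to (p \land r) is false.
      At 0: \Diamond r requires r at some successor in {2, 3, 6}.
        r holds at 2, so \Diamond r is true at 0.

Yes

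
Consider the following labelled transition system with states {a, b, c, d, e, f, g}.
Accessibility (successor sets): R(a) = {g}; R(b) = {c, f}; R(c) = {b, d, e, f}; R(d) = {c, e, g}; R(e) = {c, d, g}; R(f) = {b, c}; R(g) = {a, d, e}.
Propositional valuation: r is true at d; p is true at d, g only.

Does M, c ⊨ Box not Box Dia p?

At c: Box not Box Dia p requires not Box Dia p at every successor {b, d, e, f}.
  not Box Dia p fails at d, so Box not Box Dia p is false at c.
    At d: Box Dia p is true, so not Box Dia p is false.
      At d: Box Dia p requires Dia p at every successor {c, e, g}.
        At c: Dia p is true.
        At e: Dia p is true.
        At g: Dia p is true.
      So Box Dia p is true at d.

No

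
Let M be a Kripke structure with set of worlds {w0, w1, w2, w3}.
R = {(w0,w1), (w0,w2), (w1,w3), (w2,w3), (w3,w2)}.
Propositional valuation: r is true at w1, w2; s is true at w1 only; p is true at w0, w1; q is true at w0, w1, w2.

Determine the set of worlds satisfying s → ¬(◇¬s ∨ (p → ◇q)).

w0, w2, w3

Let φ = s → ¬(◇¬s ∨ (p → ◇q)). Evaluate φ at each world:
  w0 (successors {w1, w2}): φ is true.
  w1 (successors {w3}): φ is false.
  w2 (successors {w3}): φ is true.
  w3 (successors {w2}): φ is true.
For instance, at w2:
  At w2: s is false, ¬(◇¬s ∨ (p → ◇q)) is false, so s → ¬(◇¬s ∨ (p → ◇q)) is true.
    At w2: ◇¬s ∨ (p → ◇q) is true, so ¬(◇¬s ∨ (p → ◇q)) is false.
      At w2: ◇¬s is true, p → ◇q is true, so ◇¬s ∨ (p → ◇q) is true.
Satisfying worlds: {w0, w2, w3}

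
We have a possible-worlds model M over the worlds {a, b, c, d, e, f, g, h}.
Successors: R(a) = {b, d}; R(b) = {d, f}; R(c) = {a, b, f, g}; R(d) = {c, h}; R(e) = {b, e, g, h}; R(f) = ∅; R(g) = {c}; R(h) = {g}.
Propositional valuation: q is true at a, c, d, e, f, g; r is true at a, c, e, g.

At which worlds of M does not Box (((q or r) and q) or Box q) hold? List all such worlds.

none

Let φ = not Box (((q or r) and q) or Box q). Evaluate φ at each world:
  a (successors {b, d}): φ is false.
  b (successors {d, f}): φ is false.
  c (successors {a, b, f, g}): φ is false.
  d (successors {c, h}): φ is false.
  e (successors {b, e, g, h}): φ is false.
  f (successors ∅): φ is false.
  g (successors {c}): φ is false.
  h (successors {g}): φ is false.
For instance, at d:
  At d: Box (((q or r) and q) or Box q) is true, so not Box (((q or r) and q) or Box q) is false.
    At d: Box (((q or r) and q) or Box q) requires ((q or r) and q) or Box q at every successor {c, h}.
      At c: ((q or r) and q) or Box q is true.
      At h: ((q or r) and q) or Box q is true.
    So Box (((q or r) and q) or Box q) is true at d.
Satisfying worlds: none.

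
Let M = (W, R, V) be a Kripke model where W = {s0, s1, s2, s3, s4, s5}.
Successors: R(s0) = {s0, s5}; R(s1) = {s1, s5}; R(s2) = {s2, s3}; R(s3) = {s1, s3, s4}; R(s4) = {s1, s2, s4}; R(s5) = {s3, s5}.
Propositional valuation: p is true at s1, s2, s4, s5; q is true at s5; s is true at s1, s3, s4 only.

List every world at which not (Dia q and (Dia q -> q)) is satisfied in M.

Let φ = not (Dia q and (Dia q -> q)). Evaluate φ at each world:
  s0 (successors {s0, s5}): φ is true.
  s1 (successors {s1, s5}): φ is true.
  s2 (successors {s2, s3}): φ is true.
  s3 (successors {s1, s3, s4}): φ is true.
  s4 (successors {s1, s2, s4}): φ is true.
  s5 (successors {s3, s5}): φ is false.
For instance, at s3:
  At s3: Dia q and (Dia q -> q) is false, so not (Dia q and (Dia q -> q)) is true.
    At s3: Dia q is false, Dia q -> q is true, so Dia q and (Dia q -> q) is false.
      At s3: Dia q requires q at some successor in {s1, s3, s4}.
        At s1: q is false.
        At s3: q is false.
        At s4: q is false.
      So Dia q is false at s3.
      At s3: Dia q is false, q is false, so Dia q -> q is true.
Satisfying worlds: {s0, s1, s2, s3, s4}

s0, s1, s2, s3, s4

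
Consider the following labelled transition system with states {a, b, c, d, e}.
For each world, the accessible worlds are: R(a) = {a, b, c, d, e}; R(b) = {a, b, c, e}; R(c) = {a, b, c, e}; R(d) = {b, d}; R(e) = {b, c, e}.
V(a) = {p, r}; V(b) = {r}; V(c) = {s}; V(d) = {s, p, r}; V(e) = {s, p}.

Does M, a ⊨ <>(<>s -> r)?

At a: <>(<>s -> r) requires <>s -> r at some successor in {a, b, c, d, e}.
  <>s -> r holds at a, so <>(<>s -> r) is true at a.
    At a: <>s is true, r is true, so <>s -> r is true.
      At a: <>s requires s at some successor in {a, b, c, d, e}.
        s holds at c, so <>s is true at a.

Yes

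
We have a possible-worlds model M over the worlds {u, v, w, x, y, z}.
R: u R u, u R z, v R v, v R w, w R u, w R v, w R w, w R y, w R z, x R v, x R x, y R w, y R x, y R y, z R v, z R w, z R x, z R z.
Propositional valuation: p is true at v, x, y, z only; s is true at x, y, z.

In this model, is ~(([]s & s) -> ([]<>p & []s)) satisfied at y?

At y: ([]s & s) -> ([]<>p & []s) is true, so ~(([]s & s) -> ([]<>p & []s)) is false.
  At y: []s & s is false, []<>p & []s is false, so ([]s & s) -> ([]<>p & []s) is true.
    At y: []s is false, s is true, so []s & s is false.
      At y: []s requires s at every successor {w, x, y}.
        s fails at w, so []s is false at y.
    At y: []<>p is true, []s is false, so []<>p & []s is false.
      At y: []<>p requires <>p at every successor {w, x, y}.
        At w: <>p is true.
        At x: <>p is true.
        At y: <>p is true.
      So []<>p is true at y.
      At y: []s requires s at every successor {w, x, y}.
        s fails at w, so []s is false at y.

No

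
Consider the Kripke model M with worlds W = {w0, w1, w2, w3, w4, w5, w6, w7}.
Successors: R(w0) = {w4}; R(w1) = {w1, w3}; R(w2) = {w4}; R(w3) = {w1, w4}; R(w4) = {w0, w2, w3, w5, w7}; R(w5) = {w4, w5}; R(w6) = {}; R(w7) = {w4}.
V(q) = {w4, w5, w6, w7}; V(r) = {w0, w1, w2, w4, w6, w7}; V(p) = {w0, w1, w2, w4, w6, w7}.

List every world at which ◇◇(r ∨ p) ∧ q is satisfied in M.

w4, w5, w7

Recall that ◇ψ holds at a world iff ψ holds at some accessible world.
Let φ = ◇◇(r ∨ p) ∧ q. Evaluate φ at each world:
  w0 (successors {w4}): φ is false.
  w1 (successors {w1, w3}): φ is false.
  w2 (successors {w4}): φ is false.
  w3 (successors {w1, w4}): φ is false.
  w4 (successors {w0, w2, w3, w5, w7}): φ is true.
  w5 (successors {w4, w5}): φ is true.
  w6 (successors ∅): φ is false.
  w7 (successors {w4}): φ is true.
For instance, at w0:
  At w0: ◇◇(r ∨ p) is true, q is false, so ◇◇(r ∨ p) ∧ q is false.
    At w0: ◇◇(r ∨ p) requires ◇(r ∨ p) at some successor in {w4}.
      ◇(r ∨ p) holds at w4, so ◇◇(r ∨ p) is true at w0.
Satisfying worlds: {w4, w5, w7}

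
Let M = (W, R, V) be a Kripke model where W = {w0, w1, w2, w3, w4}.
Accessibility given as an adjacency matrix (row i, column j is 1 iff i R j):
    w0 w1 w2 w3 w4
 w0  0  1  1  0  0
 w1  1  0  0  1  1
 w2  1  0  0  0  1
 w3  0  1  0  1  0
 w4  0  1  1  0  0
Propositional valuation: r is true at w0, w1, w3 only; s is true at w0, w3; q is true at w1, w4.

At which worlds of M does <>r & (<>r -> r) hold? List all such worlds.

w0, w1, w3

Let φ = <>r & (<>r -> r). Evaluate φ at each world:
  w0 (successors {w1, w2}): φ is true.
  w1 (successors {w0, w3, w4}): φ is true.
  w2 (successors {w0, w4}): φ is false.
  w3 (successors {w1, w3}): φ is true.
  w4 (successors {w1, w2}): φ is false.
For instance, at w4:
  At w4: <>r is true, <>r -> r is false, so <>r & (<>r -> r) is false.
    At w4: <>r requires r at some successor in {w1, w2}.
      r holds at w1, so <>r is true at w4.
    At w4: <>r is true, r is false, so <>r -> r is false.
      At w4: <>r requires r at some successor in {w1, w2}.
        r holds at w1, so <>r is true at w4.
Satisfying worlds: {w0, w1, w3}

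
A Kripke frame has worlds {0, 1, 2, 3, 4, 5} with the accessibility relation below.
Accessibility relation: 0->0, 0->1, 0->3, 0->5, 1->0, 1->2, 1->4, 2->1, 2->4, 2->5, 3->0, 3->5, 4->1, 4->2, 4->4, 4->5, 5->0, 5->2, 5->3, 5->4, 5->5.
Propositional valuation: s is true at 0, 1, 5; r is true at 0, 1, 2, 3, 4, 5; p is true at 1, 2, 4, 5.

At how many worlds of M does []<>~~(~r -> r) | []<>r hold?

6

Let φ = []<>~~(~r -> r) | []<>r. Evaluate φ at each world:
  0 (successors {0, 1, 3, 5}): φ is true.
  1 (successors {0, 2, 4}): φ is true.
  2 (successors {1, 4, 5}): φ is true.
  3 (successors {0, 5}): φ is true.
  4 (successors {1, 2, 4, 5}): φ is true.
  5 (successors {0, 2, 3, 4, 5}): φ is true.
For instance, at 3:
  At 3: []<>~~(~r -> r) is true, []<>r is true, so []<>~~(~r -> r) | []<>r is true.
    At 3: []<>~~(~r -> r) requires <>~~(~r -> r) at every successor {0, 5}.
      At 0: <>~~(~r -> r) is true.
      At 5: <>~~(~r -> r) is true.
    So []<>~~(~r -> r) is true at 3.
    At 3: []<>r requires <>r at every successor {0, 5}.
      At 0: <>r is true.
      At 5: <>r is true.
    So []<>r is true at 3.
Satisfying worlds: {0, 1, 2, 3, 4, 5}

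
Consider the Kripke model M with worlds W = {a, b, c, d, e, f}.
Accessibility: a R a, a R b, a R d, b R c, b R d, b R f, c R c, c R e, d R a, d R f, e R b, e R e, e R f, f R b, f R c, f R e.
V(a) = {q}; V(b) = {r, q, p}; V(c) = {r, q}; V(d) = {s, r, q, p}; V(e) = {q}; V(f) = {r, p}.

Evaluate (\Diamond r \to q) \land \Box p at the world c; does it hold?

No

Recall that \Box ψ holds at a world iff ψ holds at every accessible world, and \Diamond ψ holds iff ψ holds at some accessible world.
At c: \Diamond r \to q is true, \Box p is false, so (\Diamond r \to q) \land \Box p is false.
  At c: \Diamond r is true, q is true, so \Diamond r \to q is true.
    At c: \Diamond r requires r at some successor in {c, e}.
      r holds at c, so \Diamond r is true at c.
  At c: \Box p requires p at every successor {c, e}.
    p fails at c, so \Box p is false at c.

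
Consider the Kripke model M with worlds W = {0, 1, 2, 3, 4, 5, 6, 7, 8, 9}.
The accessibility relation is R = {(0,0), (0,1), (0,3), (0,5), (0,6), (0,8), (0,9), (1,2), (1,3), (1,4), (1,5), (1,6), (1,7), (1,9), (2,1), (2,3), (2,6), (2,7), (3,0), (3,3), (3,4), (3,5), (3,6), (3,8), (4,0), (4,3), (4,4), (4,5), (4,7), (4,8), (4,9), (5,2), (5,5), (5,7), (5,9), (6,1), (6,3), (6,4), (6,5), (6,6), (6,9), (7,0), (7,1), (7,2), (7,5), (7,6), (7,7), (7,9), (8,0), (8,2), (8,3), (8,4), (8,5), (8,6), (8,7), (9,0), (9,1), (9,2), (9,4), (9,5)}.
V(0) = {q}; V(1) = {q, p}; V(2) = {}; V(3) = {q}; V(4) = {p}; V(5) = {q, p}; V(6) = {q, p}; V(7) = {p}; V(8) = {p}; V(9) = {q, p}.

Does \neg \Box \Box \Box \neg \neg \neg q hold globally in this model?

Yes

Recall that \Box ψ holds at a world iff ψ holds at every accessible world, and \Diamond ψ holds iff ψ holds at some accessible world.
Let φ = \neg \Box \Box \Box \neg \neg \neg q. Evaluate φ at each world:
  0 (successors {0, 1, 3, 5, 6, 8, 9}): φ is true.
  1 (successors {2, 3, 4, 5, 6, 7, 9}): φ is true.
  2 (successors {1, 3, 6, 7}): φ is true.
  3 (successors {0, 3, 4, 5, 6, 8}): φ is true.
  4 (successors {0, 3, 4, 5, 7, 8, 9}): φ is true.
  5 (successors {2, 5, 7, 9}): φ is true.
  6 (successors {1, 3, 4, 5, 6, 9}): φ is true.
  7 (successors {0, 1, 2, 5, 6, 7, 9}): φ is true.
  8 (successors {0, 2, 3, 4, 5, 6, 7}): φ is true.
  9 (successors {0, 1, 2, 4, 5}): φ is true.
For instance, at 7:
  At 7: \Box \Box \Box \neg \neg \neg q is false, so \neg \Box \Box \Box \neg \neg \neg q is true.
    At 7: \Box \Box \Box \neg \neg \neg q requires \Box \Box \neg \neg \neg q at every successor {0, 1, 2, 5, 6, 7, 9}.
      \Box \Box \neg \neg \neg q fails at 0, so \Box \Box \Box \neg \neg \neg q is false at 7.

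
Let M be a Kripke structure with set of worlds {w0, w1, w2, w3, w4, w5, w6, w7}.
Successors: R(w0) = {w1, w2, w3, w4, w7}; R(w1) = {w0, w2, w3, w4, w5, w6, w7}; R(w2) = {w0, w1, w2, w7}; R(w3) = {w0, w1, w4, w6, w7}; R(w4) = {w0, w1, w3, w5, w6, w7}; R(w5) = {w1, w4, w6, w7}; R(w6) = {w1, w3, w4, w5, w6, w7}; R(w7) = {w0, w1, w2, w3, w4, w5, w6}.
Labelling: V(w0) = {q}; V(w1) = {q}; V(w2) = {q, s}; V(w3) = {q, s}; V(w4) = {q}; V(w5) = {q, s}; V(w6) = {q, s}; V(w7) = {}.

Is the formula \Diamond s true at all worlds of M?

Let φ = \Diamond s. Evaluate φ at each world:
  w0 (successors {w1, w2, w3, w4, w7}): φ is true.
  w1 (successors {w0, w2, w3, w4, w5, w6, w7}): φ is true.
  w2 (successors {w0, w1, w2, w7}): φ is true.
  w3 (successors {w0, w1, w4, w6, w7}): φ is true.
  w4 (successors {w0, w1, w3, w5, w6, w7}): φ is true.
  w5 (successors {w1, w4, w6, w7}): φ is true.
  w6 (successors {w1, w3, w4, w5, w6, w7}): φ is true.
  w7 (successors {w0, w1, w2, w3, w4, w5, w6}): φ is true.
For instance, at w2:
  At w2: \Diamond s requires s at some successor in {w0, w1, w2, w7}.
    s holds at w2, so \Diamond s is true at w2.

Yes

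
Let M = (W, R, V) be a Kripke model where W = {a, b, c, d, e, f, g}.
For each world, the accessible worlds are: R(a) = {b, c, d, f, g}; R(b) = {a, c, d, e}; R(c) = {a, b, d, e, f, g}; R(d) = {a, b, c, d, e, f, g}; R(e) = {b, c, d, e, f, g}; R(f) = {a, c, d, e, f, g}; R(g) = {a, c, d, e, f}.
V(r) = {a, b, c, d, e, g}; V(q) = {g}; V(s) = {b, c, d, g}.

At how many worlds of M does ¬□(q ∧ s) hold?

7

Let φ = ¬□(q ∧ s). Evaluate φ at each world:
  a (successors {b, c, d, f, g}): φ is true.
  b (successors {a, c, d, e}): φ is true.
  c (successors {a, b, d, e, f, g}): φ is true.
  d (successors {a, b, c, d, e, f, g}): φ is true.
  e (successors {b, c, d, e, f, g}): φ is true.
  f (successors {a, c, d, e, f, g}): φ is true.
  g (successors {a, c, d, e, f}): φ is true.
For instance, at e:
  At e: □(q ∧ s) is false, so ¬□(q ∧ s) is true.
    At e: □(q ∧ s) requires q ∧ s at every successor {b, c, d, e, f, g}.
      q ∧ s fails at b, so □(q ∧ s) is false at e.
Satisfying worlds: {a, b, c, d, e, f, g}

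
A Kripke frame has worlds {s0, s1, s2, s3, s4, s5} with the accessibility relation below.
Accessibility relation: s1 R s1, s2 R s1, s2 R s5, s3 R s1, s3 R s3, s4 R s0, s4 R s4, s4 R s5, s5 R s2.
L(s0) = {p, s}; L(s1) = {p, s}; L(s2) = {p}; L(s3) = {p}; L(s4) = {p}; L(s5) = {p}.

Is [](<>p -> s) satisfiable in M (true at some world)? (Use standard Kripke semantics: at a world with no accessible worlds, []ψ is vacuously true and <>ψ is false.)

Let φ = [](<>p -> s). Evaluate φ at each world:
  s0 (successors ∅): φ is true.
  s1 (successors {s1}): φ is true.
  s2 (successors {s1, s5}): φ is false.
  s3 (successors {s1, s3}): φ is false.
  s4 (successors {s0, s4, s5}): φ is false.
  s5 (successors {s2}): φ is false.
Detail at s0 (witness):
  At s0: no accessible worlds, so [](<>p -> s) holds vacuously.

Yes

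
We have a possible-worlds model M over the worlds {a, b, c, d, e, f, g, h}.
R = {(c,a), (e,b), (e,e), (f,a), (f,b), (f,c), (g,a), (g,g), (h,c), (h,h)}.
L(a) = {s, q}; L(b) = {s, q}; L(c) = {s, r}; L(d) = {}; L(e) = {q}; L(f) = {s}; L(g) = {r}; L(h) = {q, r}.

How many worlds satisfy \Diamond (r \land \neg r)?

0

Let φ = \Diamond (r \land \neg r). Evaluate φ at each world:
  a (successors ∅): φ is false.
  b (successors ∅): φ is false.
  c (successors {a}): φ is false.
  d (successors ∅): φ is false.
  e (successors {b, e}): φ is false.
  f (successors {a, b, c}): φ is false.
  g (successors {a, g}): φ is false.
  h (successors {c, h}): φ is false.
For instance, at e:
  At e: \Diamond (r \land \neg r) requires r \land \neg r at some successor in {b, e}.
    At b: r \land \neg r is false.
    At e: r \land \neg r is false.
  So \Diamond (r \land \neg r) is false at e.
Satisfying worlds: none.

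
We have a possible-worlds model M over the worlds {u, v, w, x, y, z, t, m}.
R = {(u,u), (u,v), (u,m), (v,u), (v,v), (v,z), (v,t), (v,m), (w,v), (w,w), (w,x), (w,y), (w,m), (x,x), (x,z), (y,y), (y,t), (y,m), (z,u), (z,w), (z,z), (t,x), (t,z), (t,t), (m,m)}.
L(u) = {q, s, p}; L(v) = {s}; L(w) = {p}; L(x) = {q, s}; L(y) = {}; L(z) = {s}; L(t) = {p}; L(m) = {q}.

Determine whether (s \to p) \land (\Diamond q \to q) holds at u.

At u: s \to p is true, \Diamond q \to q is true, so (s \to p) \land (\Diamond q \to q) is true.
  At u: \Diamond q is true, q is true, so \Diamond q \to q is true.
    At u: \Diamond q requires q at some successor in {u, v, m}.
      q holds at u, so \Diamond q is true at u.

Yes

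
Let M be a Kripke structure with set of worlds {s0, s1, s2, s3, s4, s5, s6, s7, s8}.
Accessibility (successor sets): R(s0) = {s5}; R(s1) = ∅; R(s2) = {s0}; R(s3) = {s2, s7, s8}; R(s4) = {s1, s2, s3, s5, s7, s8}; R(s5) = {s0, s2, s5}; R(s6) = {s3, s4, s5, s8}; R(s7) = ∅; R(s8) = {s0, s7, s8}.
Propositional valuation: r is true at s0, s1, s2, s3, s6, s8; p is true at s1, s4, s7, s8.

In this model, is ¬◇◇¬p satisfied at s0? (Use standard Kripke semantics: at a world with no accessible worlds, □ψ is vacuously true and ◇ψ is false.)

At s0: ◇◇¬p is true, so ¬◇◇¬p is false.
  At s0: ◇◇¬p requires ◇¬p at some successor in {s5}.
    ◇¬p holds at s5, so ◇◇¬p is true at s0.
      At s5: ◇¬p requires ¬p at some successor in {s0, s2, s5}.
        ¬p holds at s0, so ◇¬p is true at s5.

No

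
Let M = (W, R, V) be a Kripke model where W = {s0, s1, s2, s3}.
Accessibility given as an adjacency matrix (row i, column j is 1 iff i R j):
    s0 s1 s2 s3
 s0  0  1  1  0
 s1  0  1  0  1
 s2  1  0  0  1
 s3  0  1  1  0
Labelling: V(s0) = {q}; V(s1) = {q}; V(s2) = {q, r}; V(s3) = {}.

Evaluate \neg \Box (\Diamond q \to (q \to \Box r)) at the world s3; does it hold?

Yes

At s3: \Box (\Diamond q \to (q \to \Box r)) is false, so \neg \Box (\Diamond q \to (q \to \Box r)) is true.
  At s3: \Box (\Diamond q \to (q \to \Box r)) requires \Diamond q \to (q \to \Box r) at every successor {s1, s2}.
    \Diamond q \to (q \to \Box r) fails at s1, so \Box (\Diamond q \to (q \to \Box r)) is false at s3.
      At s1: \Diamond q is true, q \to \Box r is false, so \Diamond q \to (q \to \Box r) is false.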